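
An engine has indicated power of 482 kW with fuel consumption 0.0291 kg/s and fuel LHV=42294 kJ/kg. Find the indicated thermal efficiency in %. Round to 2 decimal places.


eta_ith = (IP / (mf * LHV)) * 100
Denominator = 0.0291 * 42294 = 1230.7554 kW
eta_ith = (482 / 1230.7554) * 100 = 39.16%


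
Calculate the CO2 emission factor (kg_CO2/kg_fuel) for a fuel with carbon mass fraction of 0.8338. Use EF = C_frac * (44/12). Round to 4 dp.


EF = C_frac * (M_CO2 / M_C)
EF = 0.8338 * (44/12)
EF = 0.8338 * 3.666667 = 3.0573 kg_CO2/kg_fuel


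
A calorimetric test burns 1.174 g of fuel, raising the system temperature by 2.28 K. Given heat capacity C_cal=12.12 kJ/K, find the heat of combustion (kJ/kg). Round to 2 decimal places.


Hc = C_cal * delta_T / m_fuel
Q_released = 12.12 * 2.28 = 27.6336 kJ
m_fuel = 1.174 g = 1.174/1000 kg = 0.001174 kg
Hc = 27.6336 / 0.001174 = 23537.99 kJ/kg


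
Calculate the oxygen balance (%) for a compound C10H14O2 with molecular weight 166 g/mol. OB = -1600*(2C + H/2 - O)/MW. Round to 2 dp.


OB = -1600 * (2C + H/2 - O) / MW
Inner = 2*10 + 14/2 - 2 = 25.00
OB = -1600 * 25.00 / 166 = -240.96%


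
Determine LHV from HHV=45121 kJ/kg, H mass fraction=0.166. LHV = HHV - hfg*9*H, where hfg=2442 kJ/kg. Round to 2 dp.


LHV = HHV - hfg * 9 * H
Water correction = 2442 * 9 * 0.166 = 3648.348 kJ/kg
LHV = 45121 - 3648.348 = 41472.65 kJ/kg


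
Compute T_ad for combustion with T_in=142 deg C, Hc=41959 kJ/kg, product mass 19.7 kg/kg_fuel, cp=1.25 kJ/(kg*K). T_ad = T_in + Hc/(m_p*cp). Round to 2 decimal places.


T_ad = T_in + Hc / (m_p * cp)
Denominator = 19.7 * 1.25 = 24.6250
Temperature rise = 41959 / 24.6250 = 1703.92 K
T_ad = 142 + 1703.92 = 1845.92 deg C


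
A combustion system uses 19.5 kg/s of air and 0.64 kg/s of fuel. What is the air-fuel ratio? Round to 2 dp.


AFR = m_air / m_fuel
AFR = 19.5 / 0.64 = 30.47


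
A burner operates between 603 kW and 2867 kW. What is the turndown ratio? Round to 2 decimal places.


TDR = Q_max / Q_min
TDR = 2867 / 603 = 4.75


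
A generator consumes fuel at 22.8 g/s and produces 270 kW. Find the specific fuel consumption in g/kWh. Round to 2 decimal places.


SFC = (mf / BP) * 3600
Rate = 22.8 / 270 = 0.084444 g/(s*kW)
SFC = 0.084444 * 3600 = 304.00 g/kWh


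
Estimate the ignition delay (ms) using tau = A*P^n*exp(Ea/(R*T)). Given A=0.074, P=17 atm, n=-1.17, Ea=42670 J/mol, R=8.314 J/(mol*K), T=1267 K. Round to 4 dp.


tau = A * P^n * exp(Ea/(R*T))
P^n = 17^(-1.17) = 0.03633915
Ea/(R*T) = 42670/(8.314*1267) = 4.050755
exp(Ea/(R*T)) = 57.440825
tau = 0.074 * 0.03633915 * 57.440825 = 0.1545 ms


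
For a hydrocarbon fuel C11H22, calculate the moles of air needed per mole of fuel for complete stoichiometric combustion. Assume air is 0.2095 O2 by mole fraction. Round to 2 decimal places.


Balanced combustion: C11H22 + 16.5 O2 -> 11 CO2 + 11 H2O
O2 needed = C + H/4 = 11 + 22/4 = 16.50 moles
Air moles = O2 / 0.2095 = 16.50 / 0.2095 = 78.76 moles air


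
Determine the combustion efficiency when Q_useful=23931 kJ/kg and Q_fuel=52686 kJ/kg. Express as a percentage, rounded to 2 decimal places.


Efficiency = (Q_useful / Q_fuel) * 100
Efficiency = (23931 / 52686) * 100
Efficiency = 0.4542 * 100 = 45.42%


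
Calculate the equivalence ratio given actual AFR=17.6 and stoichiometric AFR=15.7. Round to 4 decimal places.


phi = AFR_stoich / AFR_actual
phi = 15.7 / 17.6 = 0.8920


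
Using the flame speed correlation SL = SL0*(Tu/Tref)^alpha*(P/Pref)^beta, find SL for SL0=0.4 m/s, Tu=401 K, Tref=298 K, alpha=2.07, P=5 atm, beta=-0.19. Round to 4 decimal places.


SL = SL0 * (Tu/Tref)^alpha * (P/Pref)^beta
T ratio = 401/298 = 1.34563758
(T ratio)^alpha = 1.34563758^2.07 = 1.848763
(P/Pref)^beta = 5^(-0.19) = 0.736539
SL = 0.4 * 1.848763 * 0.736539 = 0.5447 m/s


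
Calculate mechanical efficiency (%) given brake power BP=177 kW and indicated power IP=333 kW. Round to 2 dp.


eta_mech = (BP / IP) * 100
Ratio = 177 / 333 = 0.5315
eta_mech = 0.5315 * 100 = 53.15%


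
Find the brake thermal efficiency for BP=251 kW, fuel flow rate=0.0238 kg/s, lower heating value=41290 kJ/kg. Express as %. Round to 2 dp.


eta_BTE = (BP / (mf * LHV)) * 100
Denominator = 0.0238 * 41290 = 982.7020 kW
eta_BTE = (251 / 982.7020) * 100 = 25.54%


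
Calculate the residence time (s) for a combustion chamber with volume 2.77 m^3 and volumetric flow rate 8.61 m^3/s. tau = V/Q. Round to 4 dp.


tau = V / Q_flow
tau = 2.77 / 8.61 = 0.3217 s


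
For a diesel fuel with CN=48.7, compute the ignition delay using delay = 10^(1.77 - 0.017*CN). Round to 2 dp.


delay = 10^(1.77 - 0.017*CN)
Exponent = 1.77 - 0.017*48.7 = 0.9421
delay = 10^0.9421 = 8.75 ms


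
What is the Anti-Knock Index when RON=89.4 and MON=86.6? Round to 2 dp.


AKI = (RON + MON) / 2
AKI = (89.4 + 86.6) / 2
AKI = 176.0 / 2 = 88.00


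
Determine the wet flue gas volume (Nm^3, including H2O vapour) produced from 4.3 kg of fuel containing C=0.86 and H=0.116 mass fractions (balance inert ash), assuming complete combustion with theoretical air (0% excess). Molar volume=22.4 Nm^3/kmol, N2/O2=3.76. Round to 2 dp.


Per kg fuel: CO2 = (C/12 kmol)*22.4 = (0.86/12)*22.4 = 1.60533 Nm^3
Per kg fuel: H2O = (H/2 kmol)*22.4 = (0.116/2)*22.4 = 1.29920 Nm^3
O2 needed per kg fuel = C/12 + H/4 = 0.86/12 + 0.116/4 = 0.10066667 kmol
Per kg fuel: N2 = O2*3.76*22.4 = 0.10066667*3.76*22.4 = 8.47855 Nm^3
Total per kg = 1.60533 + 1.29920 + 8.47855 = 11.38308 Nm^3
Total = 11.38308 * 4.3 = 48.95 Nm^3


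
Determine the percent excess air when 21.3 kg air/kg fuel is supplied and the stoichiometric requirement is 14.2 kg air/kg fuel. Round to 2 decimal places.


Excess air = actual - stoichiometric = 21.3 - 14.2 = 7.10 kg/kg fuel
Excess air % = (excess / stoich) * 100 = (7.10 / 14.2) * 100 = 50.00%


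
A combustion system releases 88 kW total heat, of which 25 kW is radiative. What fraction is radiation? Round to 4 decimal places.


f_rad = Q_rad / Q_total
f_rad = 25 / 88 = 0.2841


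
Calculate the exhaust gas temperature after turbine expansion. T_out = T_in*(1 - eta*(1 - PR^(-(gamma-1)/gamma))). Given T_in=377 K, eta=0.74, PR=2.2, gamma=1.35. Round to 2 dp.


T_out = T_in * (1 - eta * (1 - PR^(-(gamma-1)/gamma)))
Exponent = -(1.35-1)/1.35 = -0.25925926
PR^exp = 2.2^(-0.25925926) = 0.81512413
Factor = 1 - 0.74*(1 - 0.81512413) = 0.86319186
T_out = 377 * 0.86319186 = 325.42 K


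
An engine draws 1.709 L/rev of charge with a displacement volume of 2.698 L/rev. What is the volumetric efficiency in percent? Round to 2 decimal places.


eta_v = (V_actual / V_disp) * 100
Ratio = 1.709 / 2.698 = 0.6334
eta_v = 0.6334 * 100 = 63.34%


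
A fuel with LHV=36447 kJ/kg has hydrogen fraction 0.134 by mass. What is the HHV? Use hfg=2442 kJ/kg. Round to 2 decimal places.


HHV = LHV + hfg * 9 * H
Water addition = 2442 * 9 * 0.134 = 2945.052 kJ/kg
HHV = 36447 + 2945.052 = 39392.05 kJ/kg


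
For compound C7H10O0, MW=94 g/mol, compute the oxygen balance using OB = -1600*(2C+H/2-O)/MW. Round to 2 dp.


OB = -1600 * (2C + H/2 - O) / MW
Inner = 2*7 + 10/2 - 0 = 19.00
OB = -1600 * 19.00 / 94 = -323.40%


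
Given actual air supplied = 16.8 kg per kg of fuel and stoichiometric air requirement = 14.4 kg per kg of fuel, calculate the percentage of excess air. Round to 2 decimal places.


Excess air = actual - stoichiometric = 16.8 - 14.4 = 2.40 kg/kg fuel
Excess air % = (excess / stoich) * 100 = (2.40 / 14.4) * 100 = 16.67%


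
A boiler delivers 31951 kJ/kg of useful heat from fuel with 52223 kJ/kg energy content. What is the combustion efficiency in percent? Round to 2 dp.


Efficiency = (Q_useful / Q_fuel) * 100
Efficiency = (31951 / 52223) * 100
Efficiency = 0.6118 * 100 = 61.18%


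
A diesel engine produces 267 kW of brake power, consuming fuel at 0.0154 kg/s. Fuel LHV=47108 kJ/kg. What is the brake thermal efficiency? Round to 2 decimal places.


eta_BTE = (BP / (mf * LHV)) * 100
Denominator = 0.0154 * 47108 = 725.4632 kW
eta_BTE = (267 / 725.4632) * 100 = 36.80%


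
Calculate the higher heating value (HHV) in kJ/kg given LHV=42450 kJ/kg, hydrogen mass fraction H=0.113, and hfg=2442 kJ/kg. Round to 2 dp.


HHV = LHV + hfg * 9 * H
Water addition = 2442 * 9 * 0.113 = 2483.514 kJ/kg
HHV = 42450 + 2483.514 = 44933.51 kJ/kg


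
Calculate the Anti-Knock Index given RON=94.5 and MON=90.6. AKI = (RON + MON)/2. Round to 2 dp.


AKI = (RON + MON) / 2
AKI = (94.5 + 90.6) / 2
AKI = 185.1 / 2 = 92.55


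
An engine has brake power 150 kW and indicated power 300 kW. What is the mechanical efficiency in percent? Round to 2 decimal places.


eta_mech = (BP / IP) * 100
Ratio = 150 / 300 = 0.5000
eta_mech = 0.5000 * 100 = 50.00%


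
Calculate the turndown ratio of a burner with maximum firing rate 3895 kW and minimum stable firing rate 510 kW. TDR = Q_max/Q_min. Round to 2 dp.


TDR = Q_max / Q_min
TDR = 3895 / 510 = 7.64


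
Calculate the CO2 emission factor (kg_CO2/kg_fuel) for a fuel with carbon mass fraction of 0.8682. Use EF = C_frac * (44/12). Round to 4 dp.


EF = C_frac * (M_CO2 / M_C)
EF = 0.8682 * (44/12)
EF = 0.8682 * 3.666667 = 3.1834 kg_CO2/kg_fuel


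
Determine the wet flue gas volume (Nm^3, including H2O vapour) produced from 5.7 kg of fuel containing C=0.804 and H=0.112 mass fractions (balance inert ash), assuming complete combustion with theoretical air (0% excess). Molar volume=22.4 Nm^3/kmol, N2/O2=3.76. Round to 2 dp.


Per kg fuel: CO2 = (C/12 kmol)*22.4 = (0.804/12)*22.4 = 1.50080 Nm^3
Per kg fuel: H2O = (H/2 kmol)*22.4 = (0.112/2)*22.4 = 1.25440 Nm^3
O2 needed per kg fuel = C/12 + H/4 = 0.804/12 + 0.112/4 = 0.09500000 kmol
Per kg fuel: N2 = O2*3.76*22.4 = 0.09500000*3.76*22.4 = 8.00128 Nm^3
Total per kg = 1.50080 + 1.25440 + 8.00128 = 10.75648 Nm^3
Total = 10.75648 * 5.7 = 61.31 Nm^3


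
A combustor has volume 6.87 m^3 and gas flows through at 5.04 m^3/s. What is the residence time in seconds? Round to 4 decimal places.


tau = V / Q_flow
tau = 6.87 / 5.04 = 1.3631 s


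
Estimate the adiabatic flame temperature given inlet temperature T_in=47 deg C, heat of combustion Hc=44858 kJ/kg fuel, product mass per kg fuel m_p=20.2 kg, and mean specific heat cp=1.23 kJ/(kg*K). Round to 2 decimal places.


T_ad = T_in + Hc / (m_p * cp)
Denominator = 20.2 * 1.23 = 24.8460
Temperature rise = 44858 / 24.8460 = 1805.44 K
T_ad = 47 + 1805.44 = 1852.44 deg C


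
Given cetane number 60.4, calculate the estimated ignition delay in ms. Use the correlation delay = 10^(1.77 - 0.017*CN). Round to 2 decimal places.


delay = 10^(1.77 - 0.017*CN)
Exponent = 1.77 - 0.017*60.4 = 0.7432
delay = 10^0.7432 = 5.54 ms


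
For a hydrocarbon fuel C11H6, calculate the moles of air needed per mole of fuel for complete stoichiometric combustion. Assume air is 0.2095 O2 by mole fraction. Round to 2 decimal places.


Balanced combustion: C11H6 + 12.5 O2 -> 11 CO2 + 3 H2O
O2 needed = C + H/4 = 11 + 6/4 = 12.50 moles
Air moles = O2 / 0.2095 = 12.50 / 0.2095 = 59.67 moles air


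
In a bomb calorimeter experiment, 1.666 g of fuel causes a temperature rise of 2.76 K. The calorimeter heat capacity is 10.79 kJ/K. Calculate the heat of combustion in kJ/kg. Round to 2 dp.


Hc = C_cal * delta_T / m_fuel
Q_released = 10.79 * 2.76 = 29.7804 kJ
m_fuel = 1.666 g = 1.666/1000 kg = 0.001666 kg
Hc = 29.7804 / 0.001666 = 17875.39 kJ/kg


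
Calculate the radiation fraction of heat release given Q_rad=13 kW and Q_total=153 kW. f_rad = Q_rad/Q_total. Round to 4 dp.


f_rad = Q_rad / Q_total
f_rad = 13 / 153 = 0.0850


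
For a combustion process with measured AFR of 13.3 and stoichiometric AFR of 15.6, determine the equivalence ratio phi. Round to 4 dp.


phi = AFR_stoich / AFR_actual
phi = 15.6 / 13.3 = 1.1729


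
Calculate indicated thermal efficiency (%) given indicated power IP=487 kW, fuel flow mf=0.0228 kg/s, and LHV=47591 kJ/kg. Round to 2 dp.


eta_ith = (IP / (mf * LHV)) * 100
Denominator = 0.0228 * 47591 = 1085.0748 kW
eta_ith = (487 / 1085.0748) * 100 = 44.88%


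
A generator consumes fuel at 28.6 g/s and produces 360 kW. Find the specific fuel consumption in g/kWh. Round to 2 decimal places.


SFC = (mf / BP) * 3600
Rate = 28.6 / 360 = 0.079444 g/(s*kW)
SFC = 0.079444 * 3600 = 286.00 g/kWh


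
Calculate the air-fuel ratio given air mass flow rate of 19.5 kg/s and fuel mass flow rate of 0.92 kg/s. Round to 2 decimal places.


AFR = m_air / m_fuel
AFR = 19.5 / 0.92 = 21.20


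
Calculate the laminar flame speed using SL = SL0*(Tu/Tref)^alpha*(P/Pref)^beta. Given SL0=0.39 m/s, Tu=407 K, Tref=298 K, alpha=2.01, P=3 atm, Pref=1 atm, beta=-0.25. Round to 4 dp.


SL = SL0 * (Tu/Tref)^alpha * (P/Pref)^beta
T ratio = 407/298 = 1.36577181
(T ratio)^alpha = 1.36577181^2.01 = 1.871156
(P/Pref)^beta = 3^(-0.25) = 0.759836
SL = 0.39 * 1.871156 * 0.759836 = 0.5545 m/s


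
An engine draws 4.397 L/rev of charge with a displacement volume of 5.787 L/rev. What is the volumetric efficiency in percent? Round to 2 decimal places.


eta_v = (V_actual / V_disp) * 100
Ratio = 4.397 / 5.787 = 0.7598
eta_v = 0.7598 * 100 = 75.98%


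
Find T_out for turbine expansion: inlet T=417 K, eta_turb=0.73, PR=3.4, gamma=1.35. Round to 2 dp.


T_out = T_in * (1 - eta * (1 - PR^(-(gamma-1)/gamma)))
Exponent = -(1.35-1)/1.35 = -0.25925926
PR^exp = 3.4^(-0.25925926) = 0.72813041
Factor = 1 - 0.73*(1 - 0.72813041) = 0.80153520
T_out = 417 * 0.80153520 = 334.24 K


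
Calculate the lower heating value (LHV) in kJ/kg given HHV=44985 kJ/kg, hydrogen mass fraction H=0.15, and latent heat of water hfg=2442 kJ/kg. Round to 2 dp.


LHV = HHV - hfg * 9 * H
Water correction = 2442 * 9 * 0.15 = 3296.700 kJ/kg
LHV = 44985 - 3296.700 = 41688.30 kJ/kg


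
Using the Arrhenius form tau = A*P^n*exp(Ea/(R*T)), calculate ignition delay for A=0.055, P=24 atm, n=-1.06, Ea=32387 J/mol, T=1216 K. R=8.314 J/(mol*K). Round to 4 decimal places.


tau = A * P^n * exp(Ea/(R*T))
P^n = 24^(-1.06) = 0.03443310
Ea/(R*T) = 32387/(8.314*1216) = 3.203518
exp(Ea/(R*T)) = 24.618980
tau = 0.055 * 0.03443310 * 24.618980 = 0.0466 ms


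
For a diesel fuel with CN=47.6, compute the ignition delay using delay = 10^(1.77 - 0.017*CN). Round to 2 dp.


delay = 10^(1.77 - 0.017*CN)
Exponent = 1.77 - 0.017*47.6 = 0.9608
delay = 10^0.9608 = 9.14 ms


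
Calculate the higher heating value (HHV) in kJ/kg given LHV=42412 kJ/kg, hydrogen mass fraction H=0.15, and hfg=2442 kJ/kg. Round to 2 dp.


HHV = LHV + hfg * 9 * H
Water addition = 2442 * 9 * 0.15 = 3296.700 kJ/kg
HHV = 42412 + 3296.700 = 45708.70 kJ/kg


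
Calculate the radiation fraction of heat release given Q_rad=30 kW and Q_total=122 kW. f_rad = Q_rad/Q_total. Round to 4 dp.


f_rad = Q_rad / Q_total
f_rad = 30 / 122 = 0.2459


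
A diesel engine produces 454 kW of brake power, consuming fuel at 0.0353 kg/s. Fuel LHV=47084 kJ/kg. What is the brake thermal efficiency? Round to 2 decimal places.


eta_BTE = (BP / (mf * LHV)) * 100
Denominator = 0.0353 * 47084 = 1662.0652 kW
eta_BTE = (454 / 1662.0652) * 100 = 27.32%


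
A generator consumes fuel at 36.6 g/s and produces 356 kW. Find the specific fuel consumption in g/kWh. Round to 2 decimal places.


SFC = (mf / BP) * 3600
Rate = 36.6 / 356 = 0.102809 g/(s*kW)
SFC = 0.102809 * 3600 = 370.11 g/kWh


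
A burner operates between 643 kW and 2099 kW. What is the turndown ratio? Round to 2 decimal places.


TDR = Q_max / Q_min
TDR = 2099 / 643 = 3.26


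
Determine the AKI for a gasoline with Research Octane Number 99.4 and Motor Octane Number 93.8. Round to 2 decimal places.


AKI = (RON + MON) / 2
AKI = (99.4 + 93.8) / 2
AKI = 193.2 / 2 = 96.60


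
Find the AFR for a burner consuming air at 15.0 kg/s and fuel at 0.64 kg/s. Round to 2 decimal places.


AFR = m_air / m_fuel
AFR = 15.0 / 0.64 = 23.44


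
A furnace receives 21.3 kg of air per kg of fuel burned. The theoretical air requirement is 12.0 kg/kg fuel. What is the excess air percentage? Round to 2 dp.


Excess air = actual - stoichiometric = 21.3 - 12.0 = 9.30 kg/kg fuel
Excess air % = (excess / stoich) * 100 = (9.30 / 12.0) * 100 = 77.50%


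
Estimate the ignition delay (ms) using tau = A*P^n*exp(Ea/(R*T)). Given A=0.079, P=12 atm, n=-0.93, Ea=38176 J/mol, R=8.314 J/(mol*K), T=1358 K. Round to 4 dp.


tau = A * P^n * exp(Ea/(R*T))
P^n = 12^(-0.93) = 0.09916569
Ea/(R*T) = 38176/(8.314*1358) = 3.381276
exp(Ea/(R*T)) = 29.408274
tau = 0.079 * 0.09916569 * 29.408274 = 0.2304 ms


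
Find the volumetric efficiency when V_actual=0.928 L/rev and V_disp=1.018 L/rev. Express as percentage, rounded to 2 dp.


eta_v = (V_actual / V_disp) * 100
Ratio = 0.928 / 1.018 = 0.9116
eta_v = 0.9116 * 100 = 91.16%


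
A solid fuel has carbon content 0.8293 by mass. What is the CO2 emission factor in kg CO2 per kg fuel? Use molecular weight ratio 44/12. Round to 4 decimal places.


EF = C_frac * (M_CO2 / M_C)
EF = 0.8293 * (44/12)
EF = 0.8293 * 3.666667 = 3.0408 kg_CO2/kg_fuel


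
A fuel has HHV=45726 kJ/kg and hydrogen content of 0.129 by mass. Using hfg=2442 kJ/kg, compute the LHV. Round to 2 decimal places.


LHV = HHV - hfg * 9 * H
Water correction = 2442 * 9 * 0.129 = 2835.162 kJ/kg
LHV = 45726 - 2835.162 = 42890.84 kJ/kg


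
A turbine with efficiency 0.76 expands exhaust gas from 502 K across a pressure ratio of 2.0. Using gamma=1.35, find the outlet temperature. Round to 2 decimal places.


T_out = T_in * (1 - eta * (1 - PR^(-(gamma-1)/gamma)))
Exponent = -(1.35-1)/1.35 = -0.25925926
PR^exp = 2.0^(-0.25925926) = 0.83551680
Factor = 1 - 0.76*(1 - 0.83551680) = 0.87499277
T_out = 502 * 0.87499277 = 439.25 K


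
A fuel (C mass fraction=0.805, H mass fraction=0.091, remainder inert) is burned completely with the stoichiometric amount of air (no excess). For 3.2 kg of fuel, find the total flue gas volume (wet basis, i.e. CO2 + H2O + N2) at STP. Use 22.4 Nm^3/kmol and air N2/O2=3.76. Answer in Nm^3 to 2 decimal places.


Per kg fuel: CO2 = (C/12 kmol)*22.4 = (0.805/12)*22.4 = 1.50267 Nm^3
Per kg fuel: H2O = (H/2 kmol)*22.4 = (0.091/2)*22.4 = 1.01920 Nm^3
O2 needed per kg fuel = C/12 + H/4 = 0.805/12 + 0.091/4 = 0.08983333 kmol
Per kg fuel: N2 = O2*3.76*22.4 = 0.08983333*3.76*22.4 = 7.56612 Nm^3
Total per kg = 1.50267 + 1.01920 + 7.56612 = 10.08799 Nm^3
Total = 10.08799 * 3.2 = 32.28 Nm^3


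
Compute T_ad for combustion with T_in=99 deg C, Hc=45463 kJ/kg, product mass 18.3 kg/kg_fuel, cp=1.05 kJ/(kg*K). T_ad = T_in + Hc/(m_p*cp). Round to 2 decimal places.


T_ad = T_in + Hc / (m_p * cp)
Denominator = 18.3 * 1.05 = 19.2150
Temperature rise = 45463 / 19.2150 = 2366.02 K
T_ad = 99 + 2366.02 = 2465.02 deg C


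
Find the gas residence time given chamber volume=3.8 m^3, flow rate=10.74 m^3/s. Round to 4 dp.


tau = V / Q_flow
tau = 3.8 / 10.74 = 0.3538 s


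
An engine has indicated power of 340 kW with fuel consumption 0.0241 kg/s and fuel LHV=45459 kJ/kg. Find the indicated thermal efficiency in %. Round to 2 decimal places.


eta_ith = (IP / (mf * LHV)) * 100
Denominator = 0.0241 * 45459 = 1095.5619 kW
eta_ith = (340 / 1095.5619) * 100 = 31.03%


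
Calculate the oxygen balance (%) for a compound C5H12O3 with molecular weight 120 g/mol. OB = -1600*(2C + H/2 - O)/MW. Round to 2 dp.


OB = -1600 * (2C + H/2 - O) / MW
Inner = 2*5 + 12/2 - 3 = 13.00
OB = -1600 * 13.00 / 120 = -173.33%


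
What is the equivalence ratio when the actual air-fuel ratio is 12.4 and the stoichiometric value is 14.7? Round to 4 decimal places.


phi = AFR_stoich / AFR_actual
phi = 14.7 / 12.4 = 1.1855


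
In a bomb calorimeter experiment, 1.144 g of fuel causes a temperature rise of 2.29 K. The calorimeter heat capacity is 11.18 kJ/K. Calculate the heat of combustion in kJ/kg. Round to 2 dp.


Hc = C_cal * delta_T / m_fuel
Q_released = 11.18 * 2.29 = 25.6022 kJ
m_fuel = 1.144 g = 1.144/1000 kg = 0.001144 kg
Hc = 25.6022 / 0.001144 = 22379.55 kJ/kg


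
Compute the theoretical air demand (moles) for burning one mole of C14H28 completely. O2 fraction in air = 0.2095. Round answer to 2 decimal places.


Balanced combustion: C14H28 + 21 O2 -> 14 CO2 + 14 H2O
O2 needed = C + H/4 = 14 + 28/4 = 21.00 moles
Air moles = O2 / 0.2095 = 21.00 / 0.2095 = 100.24 moles air


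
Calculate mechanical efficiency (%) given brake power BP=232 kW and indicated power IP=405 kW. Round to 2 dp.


eta_mech = (BP / IP) * 100
Ratio = 232 / 405 = 0.5728
eta_mech = 0.5728 * 100 = 57.28%


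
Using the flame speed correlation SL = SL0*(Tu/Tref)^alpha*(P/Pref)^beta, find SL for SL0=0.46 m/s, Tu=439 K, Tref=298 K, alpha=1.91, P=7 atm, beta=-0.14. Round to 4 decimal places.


SL = SL0 * (Tu/Tref)^alpha * (P/Pref)^beta
T ratio = 439/298 = 1.47315436
(T ratio)^alpha = 1.47315436^1.91 = 2.095821
(P/Pref)^beta = 7^(-0.14) = 0.761529
SL = 0.46 * 2.095821 * 0.761529 = 0.7342 m/s


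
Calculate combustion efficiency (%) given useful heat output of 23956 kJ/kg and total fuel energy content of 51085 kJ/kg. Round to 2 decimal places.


Efficiency = (Q_useful / Q_fuel) * 100
Efficiency = (23956 / 51085) * 100
Efficiency = 0.4689 * 100 = 46.89%


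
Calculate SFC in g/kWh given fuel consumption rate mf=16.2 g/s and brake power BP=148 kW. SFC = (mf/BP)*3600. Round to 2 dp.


SFC = (mf / BP) * 3600
Rate = 16.2 / 148 = 0.109459 g/(s*kW)
SFC = 0.109459 * 3600 = 394.05 g/kWh


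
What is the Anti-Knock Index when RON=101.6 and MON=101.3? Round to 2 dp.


AKI = (RON + MON) / 2
AKI = (101.6 + 101.3) / 2
AKI = 202.9 / 2 = 101.45


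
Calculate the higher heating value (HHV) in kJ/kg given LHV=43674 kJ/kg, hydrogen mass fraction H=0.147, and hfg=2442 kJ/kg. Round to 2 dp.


HHV = LHV + hfg * 9 * H
Water addition = 2442 * 9 * 0.147 = 3230.766 kJ/kg
HHV = 43674 + 3230.766 = 46904.77 kJ/kg


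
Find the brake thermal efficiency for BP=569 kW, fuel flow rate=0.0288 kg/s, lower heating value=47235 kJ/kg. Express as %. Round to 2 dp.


eta_BTE = (BP / (mf * LHV)) * 100
Denominator = 0.0288 * 47235 = 1360.3680 kW
eta_BTE = (569 / 1360.3680) * 100 = 41.83%


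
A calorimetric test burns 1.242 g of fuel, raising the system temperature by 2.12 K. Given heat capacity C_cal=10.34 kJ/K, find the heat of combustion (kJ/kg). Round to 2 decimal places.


Hc = C_cal * delta_T / m_fuel
Q_released = 10.34 * 2.12 = 21.9208 kJ
m_fuel = 1.242 g = 1.242/1000 kg = 0.001242 kg
Hc = 21.9208 / 0.001242 = 17649.60 kJ/kg


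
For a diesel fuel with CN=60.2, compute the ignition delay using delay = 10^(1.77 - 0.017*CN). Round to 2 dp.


delay = 10^(1.77 - 0.017*CN)
Exponent = 1.77 - 0.017*60.2 = 0.7466
delay = 10^0.7466 = 5.58 ms


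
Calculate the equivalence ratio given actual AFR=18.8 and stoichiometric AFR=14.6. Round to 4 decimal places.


phi = AFR_stoich / AFR_actual
phi = 14.6 / 18.8 = 0.7766


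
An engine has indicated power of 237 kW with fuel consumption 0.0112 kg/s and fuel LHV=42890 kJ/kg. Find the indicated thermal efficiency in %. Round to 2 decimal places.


eta_ith = (IP / (mf * LHV)) * 100
Denominator = 0.0112 * 42890 = 480.3680 kW
eta_ith = (237 / 480.3680) * 100 = 49.34%


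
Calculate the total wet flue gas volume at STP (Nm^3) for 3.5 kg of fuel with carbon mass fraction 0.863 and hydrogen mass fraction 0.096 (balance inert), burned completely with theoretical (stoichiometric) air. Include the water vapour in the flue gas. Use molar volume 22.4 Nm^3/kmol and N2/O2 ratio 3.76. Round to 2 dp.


Per kg fuel: CO2 = (C/12 kmol)*22.4 = (0.863/12)*22.4 = 1.61093 Nm^3
Per kg fuel: H2O = (H/2 kmol)*22.4 = (0.096/2)*22.4 = 1.07520 Nm^3
O2 needed per kg fuel = C/12 + H/4 = 0.863/12 + 0.096/4 = 0.09591667 kmol
Per kg fuel: N2 = O2*3.76*22.4 = 0.09591667*3.76*22.4 = 8.07849 Nm^3
Total per kg = 1.61093 + 1.07520 + 8.07849 = 10.76462 Nm^3
Total = 10.76462 * 3.5 = 37.68 Nm^3


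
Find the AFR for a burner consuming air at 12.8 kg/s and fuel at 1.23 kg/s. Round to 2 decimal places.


AFR = m_air / m_fuel
AFR = 12.8 / 1.23 = 10.41


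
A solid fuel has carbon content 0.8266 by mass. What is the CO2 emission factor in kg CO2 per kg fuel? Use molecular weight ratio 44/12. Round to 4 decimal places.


EF = C_frac * (M_CO2 / M_C)
EF = 0.8266 * (44/12)
EF = 0.8266 * 3.666667 = 3.0309 kg_CO2/kg_fuel


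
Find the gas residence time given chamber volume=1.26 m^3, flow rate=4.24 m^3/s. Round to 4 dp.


tau = V / Q_flow
tau = 1.26 / 4.24 = 0.2972 s


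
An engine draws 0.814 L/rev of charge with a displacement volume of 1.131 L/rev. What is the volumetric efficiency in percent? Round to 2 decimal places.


eta_v = (V_actual / V_disp) * 100
Ratio = 0.814 / 1.131 = 0.7197
eta_v = 0.7197 * 100 = 71.97%


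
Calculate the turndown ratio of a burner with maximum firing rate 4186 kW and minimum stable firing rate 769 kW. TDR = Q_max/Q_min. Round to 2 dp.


TDR = Q_max / Q_min
TDR = 4186 / 769 = 5.44


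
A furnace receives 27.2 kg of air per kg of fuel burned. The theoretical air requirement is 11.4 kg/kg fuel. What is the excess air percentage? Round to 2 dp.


Excess air = actual - stoichiometric = 27.2 - 11.4 = 15.80 kg/kg fuel
Excess air % = (excess / stoich) * 100 = (15.80 / 11.4) * 100 = 138.60%


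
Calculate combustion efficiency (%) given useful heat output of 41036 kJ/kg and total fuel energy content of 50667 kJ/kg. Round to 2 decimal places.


Efficiency = (Q_useful / Q_fuel) * 100
Efficiency = (41036 / 50667) * 100
Efficiency = 0.8099 * 100 = 80.99%


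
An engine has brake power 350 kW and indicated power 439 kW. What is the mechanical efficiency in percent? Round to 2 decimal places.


eta_mech = (BP / IP) * 100
Ratio = 350 / 439 = 0.7973
eta_mech = 0.7973 * 100 = 79.73%


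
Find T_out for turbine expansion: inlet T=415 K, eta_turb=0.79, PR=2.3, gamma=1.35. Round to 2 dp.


T_out = T_in * (1 - eta * (1 - PR^(-(gamma-1)/gamma)))
Exponent = -(1.35-1)/1.35 = -0.25925926
PR^exp = 2.3^(-0.25925926) = 0.80578413
Factor = 1 - 0.79*(1 - 0.80578413) = 0.84656946
T_out = 415 * 0.84656946 = 351.33 K


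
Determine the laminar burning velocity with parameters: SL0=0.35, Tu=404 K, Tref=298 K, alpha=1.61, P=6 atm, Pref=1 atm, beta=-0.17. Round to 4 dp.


SL = SL0 * (Tu/Tref)^alpha * (P/Pref)^beta
T ratio = 404/298 = 1.35570470
(T ratio)^alpha = 1.35570470^1.61 = 1.632247
(P/Pref)^beta = 6^(-0.17) = 0.737419
SL = 0.35 * 1.632247 * 0.737419 = 0.4213 m/s


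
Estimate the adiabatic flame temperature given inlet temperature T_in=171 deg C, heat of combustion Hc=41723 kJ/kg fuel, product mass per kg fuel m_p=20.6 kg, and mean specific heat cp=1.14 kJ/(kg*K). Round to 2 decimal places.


T_ad = T_in + Hc / (m_p * cp)
Denominator = 20.6 * 1.14 = 23.4840
Temperature rise = 41723 / 23.4840 = 1776.66 K
T_ad = 171 + 1776.66 = 1947.66 deg C


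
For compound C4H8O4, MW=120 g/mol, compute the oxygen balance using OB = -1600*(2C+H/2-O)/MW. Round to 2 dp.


OB = -1600 * (2C + H/2 - O) / MW
Inner = 2*4 + 8/2 - 4 = 8.00
OB = -1600 * 8.00 / 120 = -106.67%


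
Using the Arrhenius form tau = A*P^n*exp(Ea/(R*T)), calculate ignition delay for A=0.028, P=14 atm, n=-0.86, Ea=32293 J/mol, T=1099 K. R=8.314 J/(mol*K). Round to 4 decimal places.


tau = A * P^n * exp(Ea/(R*T))
P^n = 14^(-0.86) = 0.10335462
Ea/(R*T) = 32293/(8.314*1099) = 3.534278
exp(Ea/(R*T)) = 34.270255
tau = 0.028 * 0.10335462 * 34.270255 = 0.0992 ms


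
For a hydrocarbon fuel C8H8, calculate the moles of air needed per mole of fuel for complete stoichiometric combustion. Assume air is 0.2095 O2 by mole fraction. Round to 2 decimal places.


Balanced combustion: C8H8 + 10 O2 -> 8 CO2 + 4 H2O
O2 needed = C + H/4 = 8 + 8/4 = 10.00 moles
Air moles = O2 / 0.2095 = 10.00 / 0.2095 = 47.73 moles air


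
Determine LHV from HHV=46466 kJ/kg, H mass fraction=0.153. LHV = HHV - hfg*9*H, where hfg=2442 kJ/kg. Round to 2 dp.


LHV = HHV - hfg * 9 * H
Water correction = 2442 * 9 * 0.153 = 3362.634 kJ/kg
LHV = 46466 - 3362.634 = 43103.37 kJ/kg


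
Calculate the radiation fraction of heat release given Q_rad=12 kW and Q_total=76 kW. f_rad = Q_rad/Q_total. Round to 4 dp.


f_rad = Q_rad / Q_total
f_rad = 12 / 76 = 0.1579


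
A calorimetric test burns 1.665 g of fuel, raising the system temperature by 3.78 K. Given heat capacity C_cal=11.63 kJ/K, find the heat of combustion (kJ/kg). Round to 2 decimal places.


Hc = C_cal * delta_T / m_fuel
Q_released = 11.63 * 3.78 = 43.9614 kJ
m_fuel = 1.665 g = 1.665/1000 kg = 0.001665 kg
Hc = 43.9614 / 0.001665 = 26403.24 kJ/kg


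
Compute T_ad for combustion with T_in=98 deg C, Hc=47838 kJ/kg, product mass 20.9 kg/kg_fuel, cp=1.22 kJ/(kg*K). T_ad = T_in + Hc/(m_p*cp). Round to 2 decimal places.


T_ad = T_in + Hc / (m_p * cp)
Denominator = 20.9 * 1.22 = 25.4980
Temperature rise = 47838 / 25.4980 = 1876.15 K
T_ad = 98 + 1876.15 = 1974.15 deg C


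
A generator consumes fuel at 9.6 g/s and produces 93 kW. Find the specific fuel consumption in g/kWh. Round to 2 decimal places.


SFC = (mf / BP) * 3600
Rate = 9.6 / 93 = 0.103226 g/(s*kW)
SFC = 0.103226 * 3600 = 371.61 g/kWh


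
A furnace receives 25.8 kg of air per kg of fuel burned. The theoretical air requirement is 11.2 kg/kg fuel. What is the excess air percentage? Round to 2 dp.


Excess air = actual - stoichiometric = 25.8 - 11.2 = 14.60 kg/kg fuel
Excess air % = (excess / stoich) * 100 = (14.60 / 11.2) * 100 = 130.36%


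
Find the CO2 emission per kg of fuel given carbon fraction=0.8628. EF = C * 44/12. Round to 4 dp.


EF = C_frac * (M_CO2 / M_C)
EF = 0.8628 * (44/12)
EF = 0.8628 * 3.666667 = 3.1636 kg_CO2/kg_fuel


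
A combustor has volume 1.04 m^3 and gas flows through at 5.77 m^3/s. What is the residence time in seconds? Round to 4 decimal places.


tau = V / Q_flow
tau = 1.04 / 5.77 = 0.1802 s


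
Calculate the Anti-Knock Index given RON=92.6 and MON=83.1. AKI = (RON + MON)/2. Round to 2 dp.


AKI = (RON + MON) / 2
AKI = (92.6 + 83.1) / 2
AKI = 175.7 / 2 = 87.85


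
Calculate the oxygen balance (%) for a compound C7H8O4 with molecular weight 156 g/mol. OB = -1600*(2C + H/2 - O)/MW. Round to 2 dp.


OB = -1600 * (2C + H/2 - O) / MW
Inner = 2*7 + 8/2 - 4 = 14.00
OB = -1600 * 14.00 / 156 = -143.59%


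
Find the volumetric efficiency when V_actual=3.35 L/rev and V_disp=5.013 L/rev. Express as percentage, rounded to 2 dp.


eta_v = (V_actual / V_disp) * 100
Ratio = 3.35 / 5.013 = 0.6683
eta_v = 0.6683 * 100 = 66.83%


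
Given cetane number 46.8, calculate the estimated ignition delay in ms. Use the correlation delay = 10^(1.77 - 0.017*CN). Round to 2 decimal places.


delay = 10^(1.77 - 0.017*CN)
Exponent = 1.77 - 0.017*46.8 = 0.9744
delay = 10^0.9744 = 9.43 ms


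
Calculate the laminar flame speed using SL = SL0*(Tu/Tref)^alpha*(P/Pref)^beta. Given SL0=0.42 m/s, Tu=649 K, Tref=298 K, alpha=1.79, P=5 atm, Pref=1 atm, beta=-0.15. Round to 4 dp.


SL = SL0 * (Tu/Tref)^alpha * (P/Pref)^beta
T ratio = 649/298 = 2.17785235
(T ratio)^alpha = 2.17785235^1.79 = 4.027828
(P/Pref)^beta = 5^(-0.15) = 0.785515
SL = 0.42 * 4.027828 * 0.785515 = 1.3288 m/s


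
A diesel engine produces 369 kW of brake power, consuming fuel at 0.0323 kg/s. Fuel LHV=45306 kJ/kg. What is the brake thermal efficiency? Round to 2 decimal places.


eta_BTE = (BP / (mf * LHV)) * 100
Denominator = 0.0323 * 45306 = 1463.3838 kW
eta_BTE = (369 / 1463.3838) * 100 = 25.22%


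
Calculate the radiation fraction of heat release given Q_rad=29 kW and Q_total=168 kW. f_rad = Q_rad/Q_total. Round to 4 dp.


f_rad = Q_rad / Q_total
f_rad = 29 / 168 = 0.1726


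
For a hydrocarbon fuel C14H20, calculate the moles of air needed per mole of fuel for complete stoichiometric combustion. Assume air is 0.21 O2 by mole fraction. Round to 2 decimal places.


Balanced combustion: C14H20 + 19 O2 -> 14 CO2 + 10 H2O
O2 needed = C + H/4 = 14 + 20/4 = 19.00 moles
Air moles = O2 / 0.21 = 19.00 / 0.21 = 90.48 moles air


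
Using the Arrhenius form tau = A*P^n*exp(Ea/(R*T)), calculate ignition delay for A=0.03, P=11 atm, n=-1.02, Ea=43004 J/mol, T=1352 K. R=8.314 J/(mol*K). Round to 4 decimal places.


tau = A * P^n * exp(Ea/(R*T))
P^n = 11^(-1.02) = 0.08665217
Ea/(R*T) = 43004/(8.314*1352) = 3.825799
exp(Ea/(R*T)) = 45.869432
tau = 0.03 * 0.08665217 * 45.869432 = 0.1192 ms


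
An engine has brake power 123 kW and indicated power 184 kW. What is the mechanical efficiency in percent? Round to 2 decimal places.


eta_mech = (BP / IP) * 100
Ratio = 123 / 184 = 0.6685
eta_mech = 0.6685 * 100 = 66.85%


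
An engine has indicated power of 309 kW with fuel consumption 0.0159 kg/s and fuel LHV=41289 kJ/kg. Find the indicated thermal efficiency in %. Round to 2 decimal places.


eta_ith = (IP / (mf * LHV)) * 100
Denominator = 0.0159 * 41289 = 656.4951 kW
eta_ith = (309 / 656.4951) * 100 = 47.07%


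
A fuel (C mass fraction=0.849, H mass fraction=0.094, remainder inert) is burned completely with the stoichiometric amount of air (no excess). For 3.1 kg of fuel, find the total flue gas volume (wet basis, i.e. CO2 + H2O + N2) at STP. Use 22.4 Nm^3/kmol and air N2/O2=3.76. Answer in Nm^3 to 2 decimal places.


Per kg fuel: CO2 = (C/12 kmol)*22.4 = (0.849/12)*22.4 = 1.58480 Nm^3
Per kg fuel: H2O = (H/2 kmol)*22.4 = (0.094/2)*22.4 = 1.05280 Nm^3
O2 needed per kg fuel = C/12 + H/4 = 0.849/12 + 0.094/4 = 0.09425000 kmol
Per kg fuel: N2 = O2*3.76*22.4 = 0.09425000*3.76*22.4 = 7.93811 Nm^3
Total per kg = 1.58480 + 1.05280 + 7.93811 = 10.57571 Nm^3
Total = 10.57571 * 3.1 = 32.78 Nm^3


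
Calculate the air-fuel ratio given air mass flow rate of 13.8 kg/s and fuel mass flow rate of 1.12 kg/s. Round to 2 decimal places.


AFR = m_air / m_fuel
AFR = 13.8 / 1.12 = 12.32


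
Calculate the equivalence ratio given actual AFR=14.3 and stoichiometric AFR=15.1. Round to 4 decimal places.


phi = AFR_stoich / AFR_actual
phi = 15.1 / 14.3 = 1.0559


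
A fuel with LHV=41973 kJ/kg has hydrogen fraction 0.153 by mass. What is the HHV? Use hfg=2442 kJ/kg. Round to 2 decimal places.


HHV = LHV + hfg * 9 * H
Water addition = 2442 * 9 * 0.153 = 3362.634 kJ/kg
HHV = 41973 + 3362.634 = 45335.63 kJ/kg


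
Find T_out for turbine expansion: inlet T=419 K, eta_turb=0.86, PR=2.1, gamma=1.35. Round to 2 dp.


T_out = T_in * (1 - eta * (1 - PR^(-(gamma-1)/gamma)))
Exponent = -(1.35-1)/1.35 = -0.25925926
PR^exp = 2.1^(-0.25925926) = 0.82501466
Factor = 1 - 0.86*(1 - 0.82501466) = 0.84951261
T_out = 419 * 0.84951261 = 355.95 K


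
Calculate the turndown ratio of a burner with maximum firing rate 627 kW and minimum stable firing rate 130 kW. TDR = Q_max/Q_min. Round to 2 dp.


TDR = Q_max / Q_min
TDR = 627 / 130 = 4.82


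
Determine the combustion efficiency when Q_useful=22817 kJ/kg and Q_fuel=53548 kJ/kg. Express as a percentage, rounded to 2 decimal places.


Efficiency = (Q_useful / Q_fuel) * 100
Efficiency = (22817 / 53548) * 100
Efficiency = 0.4261 * 100 = 42.61%


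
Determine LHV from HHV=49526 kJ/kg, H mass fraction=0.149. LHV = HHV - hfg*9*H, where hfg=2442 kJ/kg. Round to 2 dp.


LHV = HHV - hfg * 9 * H
Water correction = 2442 * 9 * 0.149 = 3274.722 kJ/kg
LHV = 49526 - 3274.722 = 46251.28 kJ/kg


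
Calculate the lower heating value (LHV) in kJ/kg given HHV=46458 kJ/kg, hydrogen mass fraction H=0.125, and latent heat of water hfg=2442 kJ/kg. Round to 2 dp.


LHV = HHV - hfg * 9 * H
Water correction = 2442 * 9 * 0.125 = 2747.250 kJ/kg
LHV = 46458 - 2747.250 = 43710.75 kJ/kg


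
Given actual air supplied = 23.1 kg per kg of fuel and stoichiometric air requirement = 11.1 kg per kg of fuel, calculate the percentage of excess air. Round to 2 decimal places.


Excess air = actual - stoichiometric = 23.1 - 11.1 = 12.00 kg/kg fuel
Excess air % = (excess / stoich) * 100 = (12.00 / 11.1) * 100 = 108.11%


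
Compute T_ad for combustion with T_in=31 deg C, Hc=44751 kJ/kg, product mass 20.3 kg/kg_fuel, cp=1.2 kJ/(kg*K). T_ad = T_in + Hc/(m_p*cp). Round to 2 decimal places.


T_ad = T_in + Hc / (m_p * cp)
Denominator = 20.3 * 1.2 = 24.3600
Temperature rise = 44751 / 24.3600 = 1837.07 K
T_ad = 31 + 1837.07 = 1868.07 deg C


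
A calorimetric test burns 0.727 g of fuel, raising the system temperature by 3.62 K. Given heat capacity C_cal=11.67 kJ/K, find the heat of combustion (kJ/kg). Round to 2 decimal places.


Hc = C_cal * delta_T / m_fuel
Q_released = 11.67 * 3.62 = 42.2454 kJ
m_fuel = 0.727 g = 0.727/1000 kg = 0.000727 kg
Hc = 42.2454 / 0.000727 = 58109.22 kJ/kg


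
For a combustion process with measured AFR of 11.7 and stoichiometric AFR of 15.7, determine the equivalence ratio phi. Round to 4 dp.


phi = AFR_stoich / AFR_actual
phi = 15.7 / 11.7 = 1.3419


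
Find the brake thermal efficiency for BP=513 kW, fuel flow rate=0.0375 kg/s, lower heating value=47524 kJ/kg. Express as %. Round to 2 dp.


eta_BTE = (BP / (mf * LHV)) * 100
Denominator = 0.0375 * 47524 = 1782.1500 kW
eta_BTE = (513 / 1782.1500) * 100 = 28.79%


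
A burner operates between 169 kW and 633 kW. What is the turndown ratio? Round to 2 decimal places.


TDR = Q_max / Q_min
TDR = 633 / 169 = 3.75


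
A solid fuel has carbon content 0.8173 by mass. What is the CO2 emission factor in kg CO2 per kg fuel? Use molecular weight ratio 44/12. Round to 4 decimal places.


EF = C_frac * (M_CO2 / M_C)
EF = 0.8173 * (44/12)
EF = 0.8173 * 3.666667 = 2.9968 kg_CO2/kg_fuel


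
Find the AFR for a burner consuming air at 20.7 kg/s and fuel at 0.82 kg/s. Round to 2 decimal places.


AFR = m_air / m_fuel
AFR = 20.7 / 0.82 = 25.24


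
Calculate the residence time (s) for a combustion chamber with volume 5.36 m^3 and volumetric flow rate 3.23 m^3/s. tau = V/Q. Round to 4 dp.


tau = V / Q_flow
tau = 5.36 / 3.23 = 1.6594 s


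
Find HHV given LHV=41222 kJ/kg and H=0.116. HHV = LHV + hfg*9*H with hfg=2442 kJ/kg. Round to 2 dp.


HHV = LHV + hfg * 9 * H
Water addition = 2442 * 9 * 0.116 = 2549.448 kJ/kg
HHV = 41222 + 2549.448 = 43771.45 kJ/kg


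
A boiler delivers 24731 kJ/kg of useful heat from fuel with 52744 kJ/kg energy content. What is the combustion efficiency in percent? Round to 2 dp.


Efficiency = (Q_useful / Q_fuel) * 100
Efficiency = (24731 / 52744) * 100
Efficiency = 0.4689 * 100 = 46.89%


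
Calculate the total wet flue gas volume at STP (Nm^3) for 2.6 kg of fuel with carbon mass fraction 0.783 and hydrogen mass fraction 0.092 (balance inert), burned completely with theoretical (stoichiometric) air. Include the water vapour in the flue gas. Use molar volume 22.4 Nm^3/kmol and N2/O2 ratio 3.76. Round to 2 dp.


Per kg fuel: CO2 = (C/12 kmol)*22.4 = (0.783/12)*22.4 = 1.46160 Nm^3
Per kg fuel: H2O = (H/2 kmol)*22.4 = (0.092/2)*22.4 = 1.03040 Nm^3
O2 needed per kg fuel = C/12 + H/4 = 0.783/12 + 0.092/4 = 0.08825000 kmol
Per kg fuel: N2 = O2*3.76*22.4 = 0.08825000*3.76*22.4 = 7.43277 Nm^3
Total per kg = 1.46160 + 1.03040 + 7.43277 = 9.92477 Nm^3
Total = 9.92477 * 2.6 = 25.80 Nm^3


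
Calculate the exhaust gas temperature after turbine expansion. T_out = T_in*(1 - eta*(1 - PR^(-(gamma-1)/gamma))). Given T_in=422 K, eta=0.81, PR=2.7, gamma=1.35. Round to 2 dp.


T_out = T_in * (1 - eta * (1 - PR^(-(gamma-1)/gamma)))
Exponent = -(1.35-1)/1.35 = -0.25925926
PR^exp = 2.7^(-0.25925926) = 0.77297411
Factor = 1 - 0.81*(1 - 0.77297411) = 0.81610903
T_out = 422 * 0.81610903 = 344.40 K


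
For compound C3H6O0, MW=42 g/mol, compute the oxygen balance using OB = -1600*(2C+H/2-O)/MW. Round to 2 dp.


OB = -1600 * (2C + H/2 - O) / MW
Inner = 2*3 + 6/2 - 0 = 9.00
OB = -1600 * 9.00 / 42 = -342.86%


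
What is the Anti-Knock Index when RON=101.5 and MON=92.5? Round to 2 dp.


AKI = (RON + MON) / 2
AKI = (101.5 + 92.5) / 2
AKI = 194.0 / 2 = 97.00
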